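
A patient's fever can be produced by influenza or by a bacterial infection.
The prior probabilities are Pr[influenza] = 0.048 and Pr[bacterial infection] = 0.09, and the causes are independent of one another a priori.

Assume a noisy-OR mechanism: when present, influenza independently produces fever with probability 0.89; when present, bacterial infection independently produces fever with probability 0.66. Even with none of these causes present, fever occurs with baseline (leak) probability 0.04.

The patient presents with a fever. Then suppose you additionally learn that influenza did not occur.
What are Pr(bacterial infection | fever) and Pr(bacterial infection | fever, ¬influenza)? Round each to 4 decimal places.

Under noisy-OR, P(fever | causes) = 1 − (1−0.04)·∏(1−qᵢ) over the active causes.
P(fever) = 0.04*0.952*0.91 + 0.6736*0.952*0.09 + 0.8944*0.048*0.91 + 0.964096*0.048*0.09 = 0.034653 + 0.057714 + 0.039067 + 0.004165 = 0.135599
Restricting to configurations with bacterial infection present: 0.057714 + 0.004165 = 0.061879.
Hence the posterior is 0.061879/0.135599 ≈ 0.4563.

Now condition on the additional information:
By total probability over both values of bacterial infection:
  P(fever | ¬influenza) = 0.04*0.91 + 0.6736*0.09
        = 0.036400 + 0.060624 = 0.097024
Configurations with bacterial infection contribute 0.060624, so
  P(bacterial infection | fever, ¬influenza) = 0.060624 / 0.097024 ≈ 0.6248

Pr(bacterial infection | fever) ≈ 0.4563; Pr(bacterial infection | fever, ¬influenza) ≈ 0.6248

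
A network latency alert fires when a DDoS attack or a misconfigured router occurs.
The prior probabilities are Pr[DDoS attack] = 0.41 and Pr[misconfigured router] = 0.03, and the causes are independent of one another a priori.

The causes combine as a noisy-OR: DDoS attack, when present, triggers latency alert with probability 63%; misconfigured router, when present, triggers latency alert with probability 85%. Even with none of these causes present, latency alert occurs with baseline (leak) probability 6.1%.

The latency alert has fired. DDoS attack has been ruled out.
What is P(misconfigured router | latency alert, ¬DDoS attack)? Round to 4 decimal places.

P(misconfigured router | latency alert, ¬DDoS attack) ≈ 0.3034

Under noisy-OR, P(latency alert | causes) = 1 − (1−0.061)·∏(1−qᵢ) over the active causes.
P(latency alert | ¬DDoS attack) = 0.061·0.97 + 0.85915·0.03 = 0.059170 + 0.025774 = 0.084944
Of this, 0.025774 comes from 0.85915·0.03 (the misconfigured router=true cases).
So P(misconfigured router | latency alert, ¬DDoS attack) = 0.025774/0.084944 ≈ 0.3034.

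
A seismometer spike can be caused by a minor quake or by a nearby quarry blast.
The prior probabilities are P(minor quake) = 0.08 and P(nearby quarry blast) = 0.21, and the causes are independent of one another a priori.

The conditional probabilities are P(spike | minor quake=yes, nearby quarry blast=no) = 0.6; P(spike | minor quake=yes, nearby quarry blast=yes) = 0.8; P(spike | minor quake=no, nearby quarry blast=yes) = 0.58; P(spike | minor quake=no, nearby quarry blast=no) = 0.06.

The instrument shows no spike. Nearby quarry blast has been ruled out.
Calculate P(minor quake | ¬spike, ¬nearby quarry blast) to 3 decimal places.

P(minor quake | ¬spike, ¬nearby quarry blast) ≈ 0.036

P(¬spike | ¬nearby quarry blast) = 0.94*0.92 + 0.4*0.08 = 0.864800 + 0.032000 = 0.896800
Restricting to configurations with minor quake present: 0.4*0.08 = 0.032000.
So P(minor quake | ¬spike, ¬nearby quarry blast) = 0.032000/0.896800 ≈ 0.036.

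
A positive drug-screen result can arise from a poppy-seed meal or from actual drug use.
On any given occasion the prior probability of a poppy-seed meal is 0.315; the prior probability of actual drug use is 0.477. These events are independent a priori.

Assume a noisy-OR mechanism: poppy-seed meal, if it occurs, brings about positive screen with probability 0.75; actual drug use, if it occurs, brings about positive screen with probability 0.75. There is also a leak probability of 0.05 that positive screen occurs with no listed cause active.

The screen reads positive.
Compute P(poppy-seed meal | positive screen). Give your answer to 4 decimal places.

P(poppy-seed meal | positive screen) ≈ 0.4999

Under noisy-OR, P(positive screen | causes) = 1 − (1−0.05)·∏(1−qᵢ) over the active causes.
P(positive screen) = 0.05×0.685×0.523 + 0.7625×0.685×0.477 + 0.7625×0.315×0.523 + 0.940625×0.315×0.477 = 0.017913 + 0.249143 + 0.125618 + 0.141334 = 0.534008
Of this, 0.266952 comes from 0.125618 + 0.141334 (the poppy-seed meal=true cases).
So P(poppy-seed meal | positive screen) = 0.266952/0.534008 ≈ 0.4999.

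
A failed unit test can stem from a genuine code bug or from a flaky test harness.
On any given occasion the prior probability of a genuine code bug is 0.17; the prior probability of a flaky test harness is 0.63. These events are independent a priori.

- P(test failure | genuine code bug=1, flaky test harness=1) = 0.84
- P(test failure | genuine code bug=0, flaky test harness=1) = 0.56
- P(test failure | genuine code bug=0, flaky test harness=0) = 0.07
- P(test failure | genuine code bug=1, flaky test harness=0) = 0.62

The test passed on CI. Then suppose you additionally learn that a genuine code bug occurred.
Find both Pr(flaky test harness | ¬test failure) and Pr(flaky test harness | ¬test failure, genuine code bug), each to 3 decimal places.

Pr(flaky test harness | ¬test failure) ≈ 0.444; Pr(flaky test harness | ¬test failure, genuine code bug) ≈ 0.418

P(¬test failure) = 0.93×0.83×0.37 + 0.44×0.83×0.63 + 0.38×0.17×0.37 + 0.16×0.17×0.63 = 0.285603 + 0.230076 + 0.023902 + 0.017136 = 0.556717
Of this, 0.247212 comes from 0.230076 + 0.017136 (the flaky test harness=true cases).
Hence the posterior is 0.247212/0.556717 ≈ 0.444.

With the extra evidence:
P(¬test failure | genuine code bug) = 0.38×0.37 + 0.16×0.63 = 0.140600 + 0.100800 = 0.241400
Of this, 0.100800 comes from 0.16×0.63 (the flaky test harness=true cases).
So P(flaky test harness | ¬test failure, genuine code bug) = 0.100800/0.241400 ≈ 0.418.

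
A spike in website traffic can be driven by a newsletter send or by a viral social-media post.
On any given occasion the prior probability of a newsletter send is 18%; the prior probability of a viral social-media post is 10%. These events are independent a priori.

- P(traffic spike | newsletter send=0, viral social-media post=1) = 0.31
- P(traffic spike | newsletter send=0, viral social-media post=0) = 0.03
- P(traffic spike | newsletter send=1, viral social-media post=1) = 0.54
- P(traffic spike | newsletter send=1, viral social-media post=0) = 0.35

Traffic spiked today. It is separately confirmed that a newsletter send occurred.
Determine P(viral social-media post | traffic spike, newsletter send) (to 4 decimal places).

P(viral social-media post | traffic spike, newsletter send) ≈ 0.1463

Sum P(traffic spike|·) weighted by the priors over both values of viral social-media post:
  P(traffic spike | newsletter send) = 0.35*0.9 + 0.54*0.1
        = 0.315000 + 0.054000 = 0.369000
The terms with viral social-media post present sum to 0.054000, so
  P(viral social-media post | traffic spike, newsletter send) = 0.054000 / 0.369000 ≈ 0.1463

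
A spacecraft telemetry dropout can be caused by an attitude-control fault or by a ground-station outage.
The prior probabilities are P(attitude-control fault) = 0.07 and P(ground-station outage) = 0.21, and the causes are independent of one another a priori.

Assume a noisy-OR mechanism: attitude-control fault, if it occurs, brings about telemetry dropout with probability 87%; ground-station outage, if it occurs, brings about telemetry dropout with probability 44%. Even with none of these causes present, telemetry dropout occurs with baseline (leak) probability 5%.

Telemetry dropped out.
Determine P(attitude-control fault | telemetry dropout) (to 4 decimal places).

Under noisy-OR, P(telemetry dropout | causes) = 1 − (1−0.05)·∏(1−qᵢ) over the active causes.
For the numerator, keep only attitude-control fault=true terms: 0.048470 + 0.013683 = 0.062153
The normalizing constant is 0.05*0.93*0.79 + 0.468*0.93*0.21 + 0.8765*0.07*0.79 + 0.93084*0.07*0.21 = 0.190288
Posterior = 0.062153 / 0.190288 ≈ 0.3266

P(attitude-control fault | telemetry dropout) ≈ 0.3266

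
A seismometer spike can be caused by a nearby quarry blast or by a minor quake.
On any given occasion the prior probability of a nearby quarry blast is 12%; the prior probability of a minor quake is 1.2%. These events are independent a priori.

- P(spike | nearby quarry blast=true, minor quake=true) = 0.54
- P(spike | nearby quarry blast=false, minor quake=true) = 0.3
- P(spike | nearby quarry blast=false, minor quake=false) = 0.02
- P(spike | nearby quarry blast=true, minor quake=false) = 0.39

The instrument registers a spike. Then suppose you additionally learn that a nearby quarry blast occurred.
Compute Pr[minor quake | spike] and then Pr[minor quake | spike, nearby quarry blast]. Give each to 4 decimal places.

For the numerator, keep only minor quake=true terms: 0.003168 + 0.000778 = 0.003946
The normalizing constant is 0.02·0.88·0.988 + 0.3·0.88·0.012 + 0.39·0.12·0.988 + 0.54·0.12·0.012 = 0.067573
P(minor quake | spike) = 0.003946/0.067573 ≈ 0.0584

With the extra evidence:
Sum P(spike|·) weighted by the priors over both values of minor quake:
  P(spike | nearby quarry blast) = 0.39·0.988 + 0.54·0.012
        = 0.385320 + 0.006480 = 0.391800
Configurations with minor quake contribute 0.006480, so
  P(minor quake | spike, nearby quarry blast) = 0.006480 / 0.391800 ≈ 0.0165
— nearby quarry blast explains away the evidence for minor quake.

Pr[minor quake | spike] ≈ 0.0584; Pr[minor quake | spike, nearby quarry blast] ≈ 0.0165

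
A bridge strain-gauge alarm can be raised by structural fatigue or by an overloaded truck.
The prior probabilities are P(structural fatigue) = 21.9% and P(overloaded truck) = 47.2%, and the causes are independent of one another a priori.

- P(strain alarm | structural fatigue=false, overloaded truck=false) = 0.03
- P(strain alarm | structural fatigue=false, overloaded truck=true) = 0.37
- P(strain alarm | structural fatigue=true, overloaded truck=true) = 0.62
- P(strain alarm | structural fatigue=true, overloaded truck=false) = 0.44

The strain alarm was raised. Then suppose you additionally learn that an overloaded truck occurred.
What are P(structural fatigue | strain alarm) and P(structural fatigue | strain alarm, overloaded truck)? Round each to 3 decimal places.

P(strain alarm) = 0.03×0.781×0.528 + 0.37×0.781×0.472 + 0.44×0.219×0.528 + 0.62×0.219×0.472 = 0.012371 + 0.136394 + 0.050878 + 0.064088 = 0.263731
The structural fatigue-present share is 0.050878 + 0.064088 = 0.114966.
P(structural fatigue | strain alarm) = 0.114966 / 0.263731 ≈ 0.436

Now condition on the additional information:
P(strain alarm | overloaded truck) = 0.37×0.781 + 0.62×0.219 = 0.288970 + 0.135780 = 0.424750
Of this, 0.135780 comes from 0.62×0.219 (the structural fatigue=true cases).
Hence the posterior is 0.135780/0.424750 ≈ 0.320.

P(structural fatigue | strain alarm) ≈ 0.436; P(structural fatigue | strain alarm, overloaded truck) ≈ 0.320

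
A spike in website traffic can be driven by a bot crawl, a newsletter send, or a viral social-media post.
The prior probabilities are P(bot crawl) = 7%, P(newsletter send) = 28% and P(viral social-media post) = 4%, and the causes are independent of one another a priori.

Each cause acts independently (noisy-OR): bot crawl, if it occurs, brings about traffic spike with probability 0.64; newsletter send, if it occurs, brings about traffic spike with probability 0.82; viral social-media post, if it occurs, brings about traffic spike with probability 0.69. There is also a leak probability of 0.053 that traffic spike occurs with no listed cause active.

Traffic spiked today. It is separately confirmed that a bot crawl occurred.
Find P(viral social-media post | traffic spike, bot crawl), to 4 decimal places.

P(viral social-media post | traffic spike, bot crawl) ≈ 0.0493

Under noisy-OR, P(traffic spike | causes) = 1 − (1−0.053)·∏(1−qᵢ) over the active causes.
P(traffic spike | bot crawl) = 0.65908×0.72×0.96 + 0.894315×0.72×0.04 + 0.938634×0.28×0.96 + 0.980977×0.28×0.04 = 0.455556 + 0.025756 + 0.252305 + 0.010987 = 0.744604
Of this, 0.036743 comes from 0.025756 + 0.010987 (the viral social-media post=true cases).
P(viral social-media post | traffic spike, bot crawl) = 0.036743 / 0.744604 ≈ 0.0493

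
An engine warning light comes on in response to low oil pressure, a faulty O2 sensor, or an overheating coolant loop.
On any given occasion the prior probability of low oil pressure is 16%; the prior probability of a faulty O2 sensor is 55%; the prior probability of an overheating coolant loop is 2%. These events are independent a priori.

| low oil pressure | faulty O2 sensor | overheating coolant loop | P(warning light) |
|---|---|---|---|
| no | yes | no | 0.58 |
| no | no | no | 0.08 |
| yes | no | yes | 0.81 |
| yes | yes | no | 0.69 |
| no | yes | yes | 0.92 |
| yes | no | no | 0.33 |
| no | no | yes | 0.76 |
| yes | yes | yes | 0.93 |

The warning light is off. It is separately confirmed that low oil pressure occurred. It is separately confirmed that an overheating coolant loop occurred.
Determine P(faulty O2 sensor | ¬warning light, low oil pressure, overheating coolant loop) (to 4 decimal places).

P(¬warning light | low oil pressure, overheating coolant loop) = 0.19·0.45 + 0.07·0.55 = 0.085500 + 0.038500 = 0.124000
Of this, 0.038500 comes from 0.07·0.55 (the faulty O2 sensor=true cases).
Hence the posterior is 0.038500/0.124000 ≈ 0.3105.

P(faulty O2 sensor | ¬warning light, low oil pressure, overheating coolant loop) ≈ 0.3105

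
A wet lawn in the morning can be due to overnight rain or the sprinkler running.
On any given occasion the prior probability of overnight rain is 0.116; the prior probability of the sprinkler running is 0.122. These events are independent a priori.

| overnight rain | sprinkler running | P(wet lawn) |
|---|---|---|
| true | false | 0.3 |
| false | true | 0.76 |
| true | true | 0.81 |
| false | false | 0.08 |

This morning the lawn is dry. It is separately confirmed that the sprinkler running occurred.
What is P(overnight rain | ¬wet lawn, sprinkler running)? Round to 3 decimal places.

P(overnight rain | ¬wet lawn, sprinkler running) ≈ 0.094

Sum P(¬wet lawn|·) weighted by the priors over both values of overnight rain:
  P(¬wet lawn | sprinkler running) = 0.24·0.884 + 0.19·0.116
        = 0.212160 + 0.022040 = 0.234200
The terms with overnight rain present sum to 0.022040, so
  P(overnight rain | ¬wet lawn, sprinkler running) = 0.022040 / 0.234200 ≈ 0.094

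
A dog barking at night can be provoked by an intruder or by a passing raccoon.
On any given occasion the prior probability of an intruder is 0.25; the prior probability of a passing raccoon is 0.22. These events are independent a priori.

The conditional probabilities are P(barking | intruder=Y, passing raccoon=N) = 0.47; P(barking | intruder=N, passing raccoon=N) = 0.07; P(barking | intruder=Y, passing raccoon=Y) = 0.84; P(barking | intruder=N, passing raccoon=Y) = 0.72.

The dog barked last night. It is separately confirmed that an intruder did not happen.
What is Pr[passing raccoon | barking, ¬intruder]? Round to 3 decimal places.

Numerator (weight on configurations with passing raccoon): 0.72×0.22 = 0.158400
Denominator P(barking | ¬intruder): 0.07×0.78 + 0.72×0.22 = 0.213000
P(passing raccoon | barking, ¬intruder) = 0.158400/0.213000 ≈ 0.744

Pr[passing raccoon | barking, ¬intruder] ≈ 0.744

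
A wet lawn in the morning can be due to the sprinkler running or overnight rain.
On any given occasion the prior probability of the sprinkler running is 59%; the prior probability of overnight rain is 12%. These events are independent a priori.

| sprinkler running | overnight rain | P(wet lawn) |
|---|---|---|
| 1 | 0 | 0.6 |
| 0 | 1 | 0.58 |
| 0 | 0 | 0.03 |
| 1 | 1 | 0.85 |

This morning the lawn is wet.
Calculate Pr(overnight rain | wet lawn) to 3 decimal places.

Pr(overnight rain | wet lawn) ≈ 0.216

P(wet lawn) = 0.03·0.41·0.88 + 0.58·0.41·0.12 + 0.6·0.59·0.88 + 0.85·0.59·0.12 = 0.010824 + 0.028536 + 0.311520 + 0.060180 = 0.411060
The overnight rain-present share is 0.028536 + 0.060180 = 0.088716.
P(overnight rain | wet lawn) = 0.088716 / 0.411060 ≈ 0.216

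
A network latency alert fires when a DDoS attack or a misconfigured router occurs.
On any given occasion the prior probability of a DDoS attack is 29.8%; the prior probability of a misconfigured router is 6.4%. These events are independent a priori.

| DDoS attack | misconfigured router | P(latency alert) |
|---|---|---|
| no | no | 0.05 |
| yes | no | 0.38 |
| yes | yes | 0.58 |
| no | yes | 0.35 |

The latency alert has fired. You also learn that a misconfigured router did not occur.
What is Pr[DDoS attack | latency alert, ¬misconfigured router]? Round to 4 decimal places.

Numerator (weight on configurations with DDoS attack): 0.38·0.298 = 0.113240
Denominator P(latency alert | ¬misconfigured router): 0.05·0.702 + 0.38·0.298 = 0.148340
P(DDoS attack | latency alert, ¬misconfigured router) = 0.113240/0.148340 ≈ 0.7634

Pr[DDoS attack | latency alert, ¬misconfigured router] ≈ 0.7634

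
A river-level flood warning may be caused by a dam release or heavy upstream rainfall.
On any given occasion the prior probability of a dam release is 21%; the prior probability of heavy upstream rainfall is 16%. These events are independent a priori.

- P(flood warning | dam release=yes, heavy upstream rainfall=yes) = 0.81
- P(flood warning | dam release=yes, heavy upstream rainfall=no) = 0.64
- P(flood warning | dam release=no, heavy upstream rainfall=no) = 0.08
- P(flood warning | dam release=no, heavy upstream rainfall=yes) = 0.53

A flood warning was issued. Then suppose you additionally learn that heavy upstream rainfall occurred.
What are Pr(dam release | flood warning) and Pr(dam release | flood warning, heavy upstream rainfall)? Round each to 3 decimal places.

Weight on dam release=true, given the evidence: 0.112896 + 0.027216 = 0.140112
Normalizer over all consistent configurations: 0.08·0.79·0.84 + 0.53·0.79·0.16 + 0.64·0.21·0.84 + 0.81·0.21·0.16 = 0.260192
P(dam release | flood warning) = 0.140112/0.260192 ≈ 0.538

Now also conditioning on heavy upstream rainfall=true:
Sum P(flood warning|·) weighted by the priors over both values of dam release:
  P(flood warning | heavy upstream rainfall) = 0.53×0.79 + 0.81×0.21
        = 0.418700 + 0.170100 = 0.588800
The terms with dam release present sum to 0.170100, so
  P(dam release | flood warning, heavy upstream rainfall) = 0.170100 / 0.588800 ≈ 0.289
Conditioning on heavy upstream rainfall lowers the posterior on dam release: the classic explaining-away effect in a common-effect structure.

Pr(dam release | flood warning) ≈ 0.538; Pr(dam release | flood warning, heavy upstream rainfall) ≈ 0.289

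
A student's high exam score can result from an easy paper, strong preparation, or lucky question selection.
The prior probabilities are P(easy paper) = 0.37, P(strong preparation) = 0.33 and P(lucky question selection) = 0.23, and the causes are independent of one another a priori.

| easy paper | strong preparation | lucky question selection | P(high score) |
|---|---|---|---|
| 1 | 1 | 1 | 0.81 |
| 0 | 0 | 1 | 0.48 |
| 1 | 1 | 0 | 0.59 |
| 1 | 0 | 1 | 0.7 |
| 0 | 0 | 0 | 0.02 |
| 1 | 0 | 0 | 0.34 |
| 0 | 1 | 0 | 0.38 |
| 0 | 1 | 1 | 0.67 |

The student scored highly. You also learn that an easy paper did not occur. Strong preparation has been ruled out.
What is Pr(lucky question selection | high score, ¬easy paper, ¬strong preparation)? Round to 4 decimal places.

P(high score | ¬easy paper, ¬strong preparation) = 0.02*0.77 + 0.48*0.23 = 0.015400 + 0.110400 = 0.125800
Restricting to configurations with lucky question selection present: 0.48*0.23 = 0.110400.
P(lucky question selection | high score, ¬easy paper, ¬strong preparation) = 0.110400 / 0.125800 ≈ 0.8776

Pr(lucky question selection | high score, ¬easy paper, ¬strong preparation) ≈ 0.8776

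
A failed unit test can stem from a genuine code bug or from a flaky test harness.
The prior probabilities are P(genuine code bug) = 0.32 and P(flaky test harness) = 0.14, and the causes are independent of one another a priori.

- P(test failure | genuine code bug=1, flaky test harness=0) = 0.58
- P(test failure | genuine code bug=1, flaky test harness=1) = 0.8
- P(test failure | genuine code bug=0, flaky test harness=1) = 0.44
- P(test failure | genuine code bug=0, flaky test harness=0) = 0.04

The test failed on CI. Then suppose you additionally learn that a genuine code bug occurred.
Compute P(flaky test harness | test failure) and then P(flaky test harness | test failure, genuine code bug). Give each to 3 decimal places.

P(flaky test harness | test failure) ≈ 0.298; P(flaky test harness | test failure, genuine code bug) ≈ 0.183

P(test failure) = 0.04·0.68·0.86 + 0.44·0.68·0.14 + 0.58·0.32·0.86 + 0.8·0.32·0.14 = 0.023392 + 0.041888 + 0.159616 + 0.035840 = 0.260736
Of this, 0.077728 comes from 0.041888 + 0.035840 (the flaky test harness=true cases).
P(flaky test harness | test failure) = 0.077728 / 0.260736 ≈ 0.298

Now condition on the additional information:
Weight on flaky test harness=true, given the evidence: 0.8·0.14 = 0.112000
The normalizing constant is 0.58·0.86 + 0.8·0.14 = 0.610800
Posterior = 0.112000 / 0.610800 ≈ 0.183
— genuine code bug explains away the evidence for flaky test harness.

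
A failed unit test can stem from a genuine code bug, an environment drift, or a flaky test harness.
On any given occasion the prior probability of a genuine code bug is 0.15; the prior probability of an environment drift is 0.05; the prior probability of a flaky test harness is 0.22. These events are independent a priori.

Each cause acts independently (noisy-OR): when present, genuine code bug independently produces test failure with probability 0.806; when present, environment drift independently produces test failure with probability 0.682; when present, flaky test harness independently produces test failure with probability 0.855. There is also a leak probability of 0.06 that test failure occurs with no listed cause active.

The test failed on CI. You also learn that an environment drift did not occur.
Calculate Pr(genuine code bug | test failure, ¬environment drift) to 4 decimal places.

Pr(genuine code bug | test failure, ¬environment drift) ≈ 0.3883

Under noisy-OR, P(test failure | causes) = 1 − (1−0.06)·∏(1−qᵢ) over the active causes.
Numerator (weight on configurations with genuine code bug): 0.095664 + 0.032127 = 0.127791
The normalizing constant is 0.06*0.85*0.78 + 0.8637*0.85*0.22 + 0.81764*0.15*0.78 + 0.973558*0.15*0.22 = 0.329083
Posterior = 0.127791 / 0.329083 ≈ 0.3883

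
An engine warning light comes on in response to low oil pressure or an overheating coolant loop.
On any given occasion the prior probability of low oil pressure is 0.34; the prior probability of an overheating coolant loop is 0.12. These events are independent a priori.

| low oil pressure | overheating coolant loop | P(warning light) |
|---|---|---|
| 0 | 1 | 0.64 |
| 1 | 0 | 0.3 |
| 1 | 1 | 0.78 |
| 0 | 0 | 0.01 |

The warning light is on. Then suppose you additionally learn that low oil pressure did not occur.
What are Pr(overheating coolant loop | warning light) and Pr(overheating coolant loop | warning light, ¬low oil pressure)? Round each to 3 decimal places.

Weight on overheating coolant loop=true, given the evidence: 0.050688 + 0.031824 = 0.082512
Normalizer over all consistent configurations: 0.01*0.66*0.88 + 0.64*0.66*0.12 + 0.3*0.34*0.88 + 0.78*0.34*0.12 = 0.178080
P(overheating coolant loop | warning light) = 0.082512/0.178080 ≈ 0.463

Now condition on the additional information:
Enumerate both values of overheating coolant loop and weight by the priors:
  P(warning light | ¬low oil pressure) = 0.01×0.88 + 0.64×0.12
        = 0.008800 + 0.076800 = 0.085600
Configurations with overheating coolant loop contribute 0.076800, so
  P(overheating coolant loop | warning light, ¬low oil pressure) = 0.076800 / 0.085600 ≈ 0.897

Pr(overheating coolant loop | warning light) ≈ 0.463; Pr(overheating coolant loop | warning light, ¬low oil pressure) ≈ 0.897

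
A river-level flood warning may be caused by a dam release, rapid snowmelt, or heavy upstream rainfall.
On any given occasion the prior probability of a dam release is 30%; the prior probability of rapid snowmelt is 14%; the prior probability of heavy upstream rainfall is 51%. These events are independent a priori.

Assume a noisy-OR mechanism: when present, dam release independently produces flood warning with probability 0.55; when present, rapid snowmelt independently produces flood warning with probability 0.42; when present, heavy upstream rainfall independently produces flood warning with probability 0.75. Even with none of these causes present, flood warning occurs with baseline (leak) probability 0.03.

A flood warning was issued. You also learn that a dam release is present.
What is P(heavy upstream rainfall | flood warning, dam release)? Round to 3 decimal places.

P(heavy upstream rainfall | flood warning, dam release) ≈ 0.613

Under noisy-OR, P(flood warning | causes) = 1 − (1−0.03)·∏(1−qᵢ) over the active causes.
P(flood warning | dam release) = 0.5635·0.86·0.49 + 0.890875·0.86·0.51 + 0.74683·0.14·0.49 + 0.936708·0.14·0.51 = 0.237459 + 0.390738 + 0.051233 + 0.066881 = 0.746311
Restricting to configurations with heavy upstream rainfall present: 0.390738 + 0.066881 = 0.457619.
P(heavy upstream rainfall | flood warning, dam release) = 0.457619 / 0.746311 ≈ 0.613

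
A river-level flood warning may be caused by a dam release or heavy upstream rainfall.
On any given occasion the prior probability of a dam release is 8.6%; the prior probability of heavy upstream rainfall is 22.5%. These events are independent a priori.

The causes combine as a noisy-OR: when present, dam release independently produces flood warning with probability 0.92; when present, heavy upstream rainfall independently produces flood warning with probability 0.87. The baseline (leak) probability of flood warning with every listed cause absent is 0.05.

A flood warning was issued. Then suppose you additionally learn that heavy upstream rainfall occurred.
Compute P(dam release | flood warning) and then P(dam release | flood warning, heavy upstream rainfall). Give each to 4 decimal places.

P(dam release | flood warning) ≈ 0.2724; P(dam release | flood warning, heavy upstream rainfall) ≈ 0.0961

Under noisy-OR, P(flood warning | causes) = 1 − (1−0.05)·∏(1−qᵢ) over the active causes.
Weight on dam release=true, given the evidence: 0.061585 + 0.019159 = 0.080744
Normalizer over all consistent configurations: 0.05·0.914·0.775 + 0.8765·0.914·0.225 + 0.924·0.086·0.775 + 0.99012·0.086·0.225 = 0.296414
P(dam release | flood warning) = 0.080744/0.296414 ≈ 0.2724

Now condition on the additional information:
By total probability over both values of dam release:
  P(flood warning | heavy upstream rainfall) = 0.8765*0.914 + 0.99012*0.086
        = 0.801121 + 0.085150 = 0.886271
Keeping only the dam release-present terms gives 0.085150, so
  P(dam release | flood warning, heavy upstream rainfall) = 0.085150 / 0.886271 ≈ 0.0961
The drop from 0.2724 to 0.0961 is the explaining-away (discounting) effect.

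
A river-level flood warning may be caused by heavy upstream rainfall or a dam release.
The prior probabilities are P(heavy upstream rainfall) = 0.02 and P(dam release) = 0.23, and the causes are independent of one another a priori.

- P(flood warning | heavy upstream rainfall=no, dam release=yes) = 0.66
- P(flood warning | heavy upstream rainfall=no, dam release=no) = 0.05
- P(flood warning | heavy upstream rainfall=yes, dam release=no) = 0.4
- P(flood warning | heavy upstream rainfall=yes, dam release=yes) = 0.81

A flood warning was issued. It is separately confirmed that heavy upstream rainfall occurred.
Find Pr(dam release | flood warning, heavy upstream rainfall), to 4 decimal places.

Pr(dam release | flood warning, heavy upstream rainfall) ≈ 0.3769

Numerator (weight on configurations with dam release): 0.81*0.23 = 0.186300
Denominator P(flood warning | heavy upstream rainfall): 0.4*0.77 + 0.81*0.23 = 0.494300
Posterior = 0.186300 / 0.494300 ≈ 0.3769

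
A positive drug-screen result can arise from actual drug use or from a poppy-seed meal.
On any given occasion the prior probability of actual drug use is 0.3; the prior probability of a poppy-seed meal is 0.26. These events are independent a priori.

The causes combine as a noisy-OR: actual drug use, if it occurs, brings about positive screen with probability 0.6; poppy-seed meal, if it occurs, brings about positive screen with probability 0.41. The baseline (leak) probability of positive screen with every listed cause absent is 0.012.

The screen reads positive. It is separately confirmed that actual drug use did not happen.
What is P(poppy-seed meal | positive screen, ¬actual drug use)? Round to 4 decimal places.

P(poppy-seed meal | positive screen, ¬actual drug use) ≈ 0.9243

Under noisy-OR, P(positive screen | causes) = 1 − (1−0.012)·∏(1−qᵢ) over the active causes.
P(positive screen | ¬actual drug use) = 0.012*0.74 + 0.41708*0.26 = 0.008880 + 0.108441 = 0.117321
The poppy-seed meal-present share is 0.41708*0.26 = 0.108441.
So P(poppy-seed meal | positive screen, ¬actual drug use) = 0.108441/0.117321 ≈ 0.9243.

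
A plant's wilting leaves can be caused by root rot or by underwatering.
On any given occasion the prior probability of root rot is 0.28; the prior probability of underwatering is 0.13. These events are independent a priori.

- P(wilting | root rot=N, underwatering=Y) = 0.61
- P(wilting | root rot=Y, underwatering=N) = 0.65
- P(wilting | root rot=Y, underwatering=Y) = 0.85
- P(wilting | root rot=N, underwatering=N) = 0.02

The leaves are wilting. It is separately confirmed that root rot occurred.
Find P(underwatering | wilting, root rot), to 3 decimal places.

Weight on underwatering=true, given the evidence: 0.85×0.13 = 0.110500
The normalizing constant is 0.65×0.87 + 0.85×0.13 = 0.676000
P(underwatering | wilting, root rot) = 0.110500/0.676000 ≈ 0.163

P(underwatering | wilting, root rot) ≈ 0.163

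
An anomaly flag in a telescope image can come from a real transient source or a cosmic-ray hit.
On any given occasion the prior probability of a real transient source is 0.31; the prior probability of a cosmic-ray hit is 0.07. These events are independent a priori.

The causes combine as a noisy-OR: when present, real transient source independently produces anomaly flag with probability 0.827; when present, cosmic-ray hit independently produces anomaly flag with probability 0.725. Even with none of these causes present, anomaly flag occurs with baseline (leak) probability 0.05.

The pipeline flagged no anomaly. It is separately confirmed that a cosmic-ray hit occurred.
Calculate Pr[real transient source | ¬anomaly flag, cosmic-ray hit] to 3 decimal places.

Under noisy-OR, P(anomaly flag | causes) = 1 − (1−0.05)·∏(1−qᵢ) over the active causes.
P(¬anomaly flag | cosmic-ray hit) = 0.26125×0.69 + 0.045196×0.31 = 0.180262 + 0.014011 = 0.194273
Restricting to configurations with real transient source present: 0.045196×0.31 = 0.014011.
P(real transient source | ¬anomaly flag, cosmic-ray hit) = 0.014011 / 0.194273 ≈ 0.072

Pr[real transient source | ¬anomaly flag, cosmic-ray hit] ≈ 0.072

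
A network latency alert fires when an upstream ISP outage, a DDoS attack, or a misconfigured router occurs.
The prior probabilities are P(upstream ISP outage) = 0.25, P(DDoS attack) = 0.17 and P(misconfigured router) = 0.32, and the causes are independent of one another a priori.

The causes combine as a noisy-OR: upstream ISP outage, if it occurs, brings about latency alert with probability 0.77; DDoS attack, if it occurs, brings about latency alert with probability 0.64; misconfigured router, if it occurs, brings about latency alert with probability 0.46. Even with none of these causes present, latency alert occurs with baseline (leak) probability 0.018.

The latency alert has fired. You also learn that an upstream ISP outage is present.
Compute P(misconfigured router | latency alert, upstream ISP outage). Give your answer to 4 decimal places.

Under noisy-OR, P(latency alert | causes) = 1 − (1−0.018)·∏(1−qᵢ) over the active causes.
P(latency alert | upstream ISP outage) = 0.77414×0.83×0.68 + 0.878036×0.83×0.32 + 0.91869×0.17×0.68 + 0.956093×0.17×0.32 = 0.436925 + 0.233206 + 0.106201 + 0.052011 = 0.828343
The misconfigured router-present share is 0.233206 + 0.052011 = 0.285217.
So P(misconfigured router | latency alert, upstream ISP outage) = 0.285217/0.828343 ≈ 0.3443.

P(misconfigured router | latency alert, upstream ISP outage) ≈ 0.3443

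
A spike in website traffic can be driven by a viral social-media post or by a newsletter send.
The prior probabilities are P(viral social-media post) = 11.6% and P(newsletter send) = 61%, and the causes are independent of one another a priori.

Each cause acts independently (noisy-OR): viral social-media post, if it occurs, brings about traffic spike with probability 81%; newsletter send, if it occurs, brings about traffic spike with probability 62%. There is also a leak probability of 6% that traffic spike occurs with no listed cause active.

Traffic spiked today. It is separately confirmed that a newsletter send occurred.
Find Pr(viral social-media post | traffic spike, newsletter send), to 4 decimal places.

Under noisy-OR, P(traffic spike | causes) = 1 − (1−0.06)·∏(1−qᵢ) over the active causes.
Enumerate both values of viral social-media post and weight by the priors:
  P(traffic spike | newsletter send) = 0.6428·0.884 + 0.932132·0.116
        = 0.568235 + 0.108127 = 0.676362
Configurations with viral social-media post contribute 0.108127, so
  P(viral social-media post | traffic spike, newsletter send) = 0.108127 / 0.676362 ≈ 0.1599

Pr(viral social-media post | traffic spike, newsletter send) ≈ 0.1599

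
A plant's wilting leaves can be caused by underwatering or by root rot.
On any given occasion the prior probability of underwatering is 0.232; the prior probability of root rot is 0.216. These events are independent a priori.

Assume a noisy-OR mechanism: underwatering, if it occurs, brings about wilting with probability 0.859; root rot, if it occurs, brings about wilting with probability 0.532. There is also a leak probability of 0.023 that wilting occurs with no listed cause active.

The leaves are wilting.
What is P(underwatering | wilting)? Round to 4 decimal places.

P(underwatering | wilting) ≈ 0.6623

Under noisy-OR, P(wilting | causes) = 1 − (1−0.023)·∏(1−qᵢ) over the active causes.
Enumerate the 4 (underwatering, root rot) configurations and weight by the priors:
  P(wilting) = 0.023·0.768·0.784 + 0.542764·0.768·0.216 + 0.862243·0.232·0.784 + 0.93553·0.232·0.216
        = 0.013849 + 0.090038 + 0.156832 + 0.046881 = 0.307600
Configurations with underwatering contribute 0.203713, so
  P(underwatering | wilting) = 0.203713 / 0.307600 ≈ 0.6623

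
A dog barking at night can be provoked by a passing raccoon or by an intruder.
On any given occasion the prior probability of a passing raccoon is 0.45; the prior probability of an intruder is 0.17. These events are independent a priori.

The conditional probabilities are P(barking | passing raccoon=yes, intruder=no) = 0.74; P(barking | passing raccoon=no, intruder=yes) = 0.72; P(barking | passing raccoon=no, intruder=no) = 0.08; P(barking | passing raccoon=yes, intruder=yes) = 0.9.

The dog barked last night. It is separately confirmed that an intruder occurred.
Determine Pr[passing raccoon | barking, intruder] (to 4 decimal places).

Pr[passing raccoon | barking, intruder] ≈ 0.5056

Weight on passing raccoon=true, given the evidence: 0.9×0.45 = 0.405000
Normalizer over all consistent configurations: 0.72×0.55 + 0.9×0.45 = 0.801000
P(passing raccoon | barking, intruder) = 0.405000/0.801000 ≈ 0.5056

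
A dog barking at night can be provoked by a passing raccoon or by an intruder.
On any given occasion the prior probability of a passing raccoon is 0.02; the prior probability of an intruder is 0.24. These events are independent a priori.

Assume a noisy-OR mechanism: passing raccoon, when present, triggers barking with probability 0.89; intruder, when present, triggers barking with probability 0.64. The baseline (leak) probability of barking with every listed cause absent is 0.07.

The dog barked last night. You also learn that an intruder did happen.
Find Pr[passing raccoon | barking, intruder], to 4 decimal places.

Pr[passing raccoon | barking, intruder] ≈ 0.0287

Under noisy-OR, P(barking | causes) = 1 − (1−0.07)·∏(1−qᵢ) over the active causes.
P(barking | intruder) = 0.6652×0.98 + 0.963172×0.02 = 0.651896 + 0.019263 = 0.671159
Of this, 0.019263 comes from 0.963172×0.02 (the passing raccoon=true cases).
Hence the posterior is 0.019263/0.671159 ≈ 0.0287.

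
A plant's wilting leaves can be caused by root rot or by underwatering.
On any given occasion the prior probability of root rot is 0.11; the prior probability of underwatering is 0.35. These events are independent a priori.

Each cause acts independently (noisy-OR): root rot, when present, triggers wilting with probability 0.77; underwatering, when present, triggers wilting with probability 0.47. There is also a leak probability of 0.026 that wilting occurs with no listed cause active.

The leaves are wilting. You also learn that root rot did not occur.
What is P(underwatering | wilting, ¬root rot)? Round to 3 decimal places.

P(underwatering | wilting, ¬root rot) ≈ 0.909

Under noisy-OR, P(wilting | causes) = 1 − (1−0.026)·∏(1−qᵢ) over the active causes.
Enumerate both values of underwatering and weight by the priors:
  P(wilting | ¬root rot) = 0.026*0.65 + 0.48378*0.35
        = 0.016900 + 0.169323 = 0.186223
The terms with underwatering present sum to 0.169323, so
  P(underwatering | wilting, ¬root rot) = 0.169323 / 0.186223 ≈ 0.909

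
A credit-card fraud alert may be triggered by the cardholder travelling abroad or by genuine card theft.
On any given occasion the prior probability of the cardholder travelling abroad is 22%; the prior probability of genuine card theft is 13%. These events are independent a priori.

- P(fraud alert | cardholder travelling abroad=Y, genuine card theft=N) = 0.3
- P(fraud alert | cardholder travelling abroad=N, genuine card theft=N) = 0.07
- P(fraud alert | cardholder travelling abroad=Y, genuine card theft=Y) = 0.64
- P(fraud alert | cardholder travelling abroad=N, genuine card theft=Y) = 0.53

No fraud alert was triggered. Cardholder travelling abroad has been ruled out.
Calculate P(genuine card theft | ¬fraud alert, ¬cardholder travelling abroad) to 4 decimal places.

Enumerate both values of genuine card theft and weight by the priors:
  P(¬fraud alert | ¬cardholder travelling abroad) = 0.93×0.87 + 0.47×0.13
        = 0.809100 + 0.061100 = 0.870200
The terms with genuine card theft present sum to 0.061100, so
  P(genuine card theft | ¬fraud alert, ¬cardholder travelling abroad) = 0.061100 / 0.870200 ≈ 0.0702

P(genuine card theft | ¬fraud alert, ¬cardholder travelling abroad) ≈ 0.0702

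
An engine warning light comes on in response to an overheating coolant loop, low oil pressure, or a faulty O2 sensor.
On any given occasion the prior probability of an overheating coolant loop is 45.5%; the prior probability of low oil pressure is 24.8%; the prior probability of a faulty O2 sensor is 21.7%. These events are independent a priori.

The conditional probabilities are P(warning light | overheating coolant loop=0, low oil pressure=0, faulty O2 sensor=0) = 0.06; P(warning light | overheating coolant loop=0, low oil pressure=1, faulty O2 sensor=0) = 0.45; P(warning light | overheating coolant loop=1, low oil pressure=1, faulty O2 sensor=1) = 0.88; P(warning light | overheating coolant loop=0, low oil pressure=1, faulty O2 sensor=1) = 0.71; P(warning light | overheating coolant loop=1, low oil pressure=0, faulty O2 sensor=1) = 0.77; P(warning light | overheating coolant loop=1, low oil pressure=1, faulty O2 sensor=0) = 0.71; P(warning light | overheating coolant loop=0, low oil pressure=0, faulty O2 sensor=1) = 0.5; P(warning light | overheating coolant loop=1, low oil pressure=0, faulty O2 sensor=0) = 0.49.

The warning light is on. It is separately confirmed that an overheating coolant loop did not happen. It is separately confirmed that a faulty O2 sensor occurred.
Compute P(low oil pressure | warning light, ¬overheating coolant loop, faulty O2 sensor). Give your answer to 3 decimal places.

P(low oil pressure | warning light, ¬overheating coolant loop, faulty O2 sensor) ≈ 0.319

P(warning light | ¬overheating coolant loop, faulty O2 sensor) = 0.5·0.752 + 0.71·0.248 = 0.376000 + 0.176080 = 0.552080
Restricting to configurations with low oil pressure present: 0.71·0.248 = 0.176080.
So P(low oil pressure | warning light, ¬overheating coolant loop, faulty O2 sensor) = 0.176080/0.552080 ≈ 0.319.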